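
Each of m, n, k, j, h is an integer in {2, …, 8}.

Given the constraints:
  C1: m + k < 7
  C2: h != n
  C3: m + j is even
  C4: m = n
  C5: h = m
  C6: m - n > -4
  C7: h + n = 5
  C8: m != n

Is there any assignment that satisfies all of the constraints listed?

From constraints 4 and 5, h = m = n, so h = n. But constraint 2 says h ≠ n. Contradiction.

Unsatisfiable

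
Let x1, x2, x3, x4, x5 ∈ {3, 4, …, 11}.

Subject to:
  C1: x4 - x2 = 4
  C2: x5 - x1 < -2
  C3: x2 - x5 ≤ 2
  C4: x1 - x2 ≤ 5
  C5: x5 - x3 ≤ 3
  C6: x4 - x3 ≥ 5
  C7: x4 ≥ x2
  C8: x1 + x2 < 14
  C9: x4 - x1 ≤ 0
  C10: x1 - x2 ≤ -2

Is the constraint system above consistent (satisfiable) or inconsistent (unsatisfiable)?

Constraints 3, 5, 6, 9, and 10 give x3 − x5 ≥ -3, x5 − x2 ≥ -2, x2 − x1 ≥ 2, x1 − x4 ≥ 0, x4 − x3 ≥ 5.
Adding all 5 inequalities: the left sides telescope to 0, and the right sides sum to (-3) + (-2) + 2 + 0 + 5 = 2. So 0 ≥ 2, which is false.

Unsatisfiable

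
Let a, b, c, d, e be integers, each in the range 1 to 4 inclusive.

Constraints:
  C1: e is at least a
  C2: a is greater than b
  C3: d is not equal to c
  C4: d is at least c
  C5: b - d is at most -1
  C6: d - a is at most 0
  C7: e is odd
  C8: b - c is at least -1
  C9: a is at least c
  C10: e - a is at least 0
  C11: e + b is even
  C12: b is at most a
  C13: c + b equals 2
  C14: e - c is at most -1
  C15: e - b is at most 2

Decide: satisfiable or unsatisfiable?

Constraints 5, 6, 8, 10, and 14 give e − a ≥ 0, a − d ≥ 0, d − b ≥ 1, b − c ≥ -1, c − e ≥ 1.
Adding all 5 inequalities: the left sides telescope to 0, and the right sides sum to 0 + 0 + 1 + (-1) + 1 = 1. So 0 ≥ 1, which is false.

Unsatisfiable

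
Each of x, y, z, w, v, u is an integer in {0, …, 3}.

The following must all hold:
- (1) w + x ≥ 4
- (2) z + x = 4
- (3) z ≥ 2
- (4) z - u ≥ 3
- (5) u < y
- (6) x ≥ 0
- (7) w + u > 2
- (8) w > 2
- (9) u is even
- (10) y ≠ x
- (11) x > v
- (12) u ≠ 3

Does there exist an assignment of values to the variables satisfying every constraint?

The assignment x = 1, y = 3, z = 3, w = 3, v = 0, u = 0 works:
  constraint 1 holds since w + x = 4.
  constraint 2 holds since z + x = 4.
The rest check out directly.

Satisfiable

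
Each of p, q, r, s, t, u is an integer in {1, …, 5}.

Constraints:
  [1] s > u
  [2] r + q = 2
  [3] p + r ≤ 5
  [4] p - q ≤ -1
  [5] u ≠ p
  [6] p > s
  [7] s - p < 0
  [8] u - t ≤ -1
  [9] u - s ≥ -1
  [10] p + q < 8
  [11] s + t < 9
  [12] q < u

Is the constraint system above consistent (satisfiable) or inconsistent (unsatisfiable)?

Unsatisfiable

Constraints 1, 4, 6, and 12 give s < p, p < q, q < u, u < s. Chaining: s < p < q < u < s, which forces s < s — impossible.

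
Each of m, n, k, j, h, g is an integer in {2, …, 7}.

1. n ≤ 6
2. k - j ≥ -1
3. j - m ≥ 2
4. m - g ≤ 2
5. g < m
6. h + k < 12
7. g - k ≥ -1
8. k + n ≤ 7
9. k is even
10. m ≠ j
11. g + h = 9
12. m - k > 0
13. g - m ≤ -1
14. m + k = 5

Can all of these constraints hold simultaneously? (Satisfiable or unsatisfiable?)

Unsatisfiable

Constraints 2, 3, 7, and 13 give m − g ≥ 1, g − k ≥ -1, k − j ≥ -1, j − m ≥ 2.
Adding all 4 inequalities: the left sides telescope to 0, and the right sides sum to 1 + (-1) + (-1) + 2 = 1. So 0 ≥ 1, which is false.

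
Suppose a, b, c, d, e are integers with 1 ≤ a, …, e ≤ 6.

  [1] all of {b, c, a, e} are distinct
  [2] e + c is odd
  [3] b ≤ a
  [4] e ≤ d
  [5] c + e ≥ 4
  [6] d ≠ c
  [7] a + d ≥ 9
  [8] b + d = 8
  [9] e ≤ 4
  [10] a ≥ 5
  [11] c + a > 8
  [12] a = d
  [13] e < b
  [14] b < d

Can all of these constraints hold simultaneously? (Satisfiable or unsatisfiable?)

Take a = 5, b = 3, c = 6, d = 5, e = 1. Then constraint 5: c + e = 7; constraint 7: a + d = 10, and every other listed constraint is also met.

Satisfiable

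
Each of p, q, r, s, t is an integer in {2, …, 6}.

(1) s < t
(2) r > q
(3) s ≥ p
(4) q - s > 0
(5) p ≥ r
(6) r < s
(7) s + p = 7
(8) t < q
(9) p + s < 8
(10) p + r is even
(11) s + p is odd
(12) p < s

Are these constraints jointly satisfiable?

Unsatisfiable

Constraints 1, 2, 5, 8, and 12 give q < r, r ≤ p, p < s, s < t, t < q. Chaining: q < r ≤ p < s < t < q, which forces q < q — impossible.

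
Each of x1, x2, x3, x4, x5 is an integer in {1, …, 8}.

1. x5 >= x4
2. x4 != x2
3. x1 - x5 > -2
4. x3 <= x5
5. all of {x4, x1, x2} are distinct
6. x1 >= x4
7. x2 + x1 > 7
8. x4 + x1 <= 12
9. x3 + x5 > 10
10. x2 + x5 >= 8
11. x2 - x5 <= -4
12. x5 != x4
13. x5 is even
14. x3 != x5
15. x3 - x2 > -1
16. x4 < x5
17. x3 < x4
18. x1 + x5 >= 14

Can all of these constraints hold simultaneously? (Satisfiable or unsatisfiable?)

Satisfiable

Setting (x1, x2, x3, x4, x5) = (7, 1, 3, 5, 8) satisfies everything: constraint 3: x1 - x5 = -1; constraint 7: x2 + x1 = 8; constraint 8: x4 + x1 = 12, and the others follow.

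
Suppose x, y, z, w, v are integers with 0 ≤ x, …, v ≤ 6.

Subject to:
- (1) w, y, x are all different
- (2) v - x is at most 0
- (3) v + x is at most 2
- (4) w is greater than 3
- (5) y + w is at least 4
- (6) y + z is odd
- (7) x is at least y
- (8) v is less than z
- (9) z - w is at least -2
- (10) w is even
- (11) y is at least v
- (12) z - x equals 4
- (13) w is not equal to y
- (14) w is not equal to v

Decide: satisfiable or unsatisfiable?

Satisfiable

Setting (x, y, z, w, v) = (2, 1, 6, 6, 0) satisfies everything: constraint 2: v - x = -2; constraint 3: v + x = 2; constraint 5: y + w = 7, and the others follow.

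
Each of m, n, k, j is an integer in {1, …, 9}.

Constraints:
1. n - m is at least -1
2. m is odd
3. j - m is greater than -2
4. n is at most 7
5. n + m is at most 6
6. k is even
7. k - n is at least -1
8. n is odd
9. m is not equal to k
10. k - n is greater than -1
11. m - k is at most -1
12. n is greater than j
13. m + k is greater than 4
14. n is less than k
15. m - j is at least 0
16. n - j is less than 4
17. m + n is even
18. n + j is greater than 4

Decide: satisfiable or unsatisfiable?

Take m = 3, n = 3, k = 4, j = 2. Then constraint 1: n - m = 0; constraint 3: j - m = -1, and every other listed constraint is also met.

Satisfiable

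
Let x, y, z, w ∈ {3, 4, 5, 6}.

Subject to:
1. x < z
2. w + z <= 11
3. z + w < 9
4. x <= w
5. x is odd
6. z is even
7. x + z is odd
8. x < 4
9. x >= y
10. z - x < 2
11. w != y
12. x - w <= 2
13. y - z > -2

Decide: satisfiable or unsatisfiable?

Satisfiable

Setting (x, y, z, w) = (3, 3, 4, 4) satisfies everything: constraint 2: w + z = 8; constraint 3: z + w = 8; constraint 10: z - x = 1, and the others follow.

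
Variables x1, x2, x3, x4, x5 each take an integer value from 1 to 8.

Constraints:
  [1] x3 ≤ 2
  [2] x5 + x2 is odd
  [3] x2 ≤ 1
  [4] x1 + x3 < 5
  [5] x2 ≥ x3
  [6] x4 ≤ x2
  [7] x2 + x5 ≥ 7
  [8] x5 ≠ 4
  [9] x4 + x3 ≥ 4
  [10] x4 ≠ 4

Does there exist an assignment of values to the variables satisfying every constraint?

From constraints 3 and 6: x4 ≤ x2 ≤ 1. From constraint 1: x3 ≤ 2. Hence x4 + x3 ≤ 3. But constraint 9 requires x4 + x3 ≥ 4, and 4 > 3. Contradiction.

Unsatisfiable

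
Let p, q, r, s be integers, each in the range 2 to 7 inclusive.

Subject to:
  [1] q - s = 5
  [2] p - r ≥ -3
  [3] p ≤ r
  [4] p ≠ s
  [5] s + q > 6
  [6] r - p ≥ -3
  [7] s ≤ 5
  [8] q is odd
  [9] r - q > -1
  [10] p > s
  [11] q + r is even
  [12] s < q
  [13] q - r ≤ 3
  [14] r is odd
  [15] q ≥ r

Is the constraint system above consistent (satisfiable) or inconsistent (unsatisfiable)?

Satisfiable

Try p = 7, q = 7, r = 7, s = 2.
Check constraint 1: q - s = 5; constraint 2: p - r = 0; constraint 5: s + q = 9. The remaining constraints are straightforward to verify.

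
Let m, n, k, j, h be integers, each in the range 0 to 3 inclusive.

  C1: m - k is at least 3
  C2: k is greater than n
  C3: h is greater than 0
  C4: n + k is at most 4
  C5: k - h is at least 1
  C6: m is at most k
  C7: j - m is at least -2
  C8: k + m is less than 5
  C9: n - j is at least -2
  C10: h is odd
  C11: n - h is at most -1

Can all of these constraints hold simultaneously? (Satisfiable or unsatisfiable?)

Unsatisfiable

Constraints 1, 5, 7, 9, and 11 give k − h ≥ 1, h − n ≥ 1, n − j ≥ -2, j − m ≥ -2, m − k ≥ 3.
Adding all 5 inequalities: the left sides telescope to 0, and the right sides sum to 1 + 1 + (-2) + (-2) + 3 = 1. So 0 ≥ 1, which is false.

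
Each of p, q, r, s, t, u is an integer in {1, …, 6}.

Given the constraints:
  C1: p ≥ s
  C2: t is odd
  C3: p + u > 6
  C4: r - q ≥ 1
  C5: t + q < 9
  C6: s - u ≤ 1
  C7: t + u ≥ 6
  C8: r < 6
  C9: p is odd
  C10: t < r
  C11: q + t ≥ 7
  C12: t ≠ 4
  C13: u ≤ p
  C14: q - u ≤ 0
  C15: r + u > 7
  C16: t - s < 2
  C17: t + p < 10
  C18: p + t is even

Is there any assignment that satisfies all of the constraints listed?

Try p = 5, q = 4, r = 5, s = 2, t = 3, u = 4.
Check constraint 3: p + u = 9; constraint 4: r - q = 1. The remaining constraints are straightforward to verify.

Satisfiable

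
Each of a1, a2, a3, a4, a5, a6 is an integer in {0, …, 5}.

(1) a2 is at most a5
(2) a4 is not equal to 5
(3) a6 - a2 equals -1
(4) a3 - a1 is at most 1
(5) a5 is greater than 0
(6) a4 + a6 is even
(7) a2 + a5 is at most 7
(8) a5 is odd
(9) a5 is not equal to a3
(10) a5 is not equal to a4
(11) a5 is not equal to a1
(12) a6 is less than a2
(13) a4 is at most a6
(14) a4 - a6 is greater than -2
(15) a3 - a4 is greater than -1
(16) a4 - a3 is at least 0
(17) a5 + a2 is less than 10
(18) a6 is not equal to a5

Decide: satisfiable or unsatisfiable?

Satisfiable

Setting (a1, a2, a3, a4, a5, a6) = (0, 2, 1, 1, 5, 1) satisfies everything: constraint 3: a6 - a2 = -1; constraint 4: a3 - a1 = 1; constraint 7: a2 + a5 = 7, and the others follow.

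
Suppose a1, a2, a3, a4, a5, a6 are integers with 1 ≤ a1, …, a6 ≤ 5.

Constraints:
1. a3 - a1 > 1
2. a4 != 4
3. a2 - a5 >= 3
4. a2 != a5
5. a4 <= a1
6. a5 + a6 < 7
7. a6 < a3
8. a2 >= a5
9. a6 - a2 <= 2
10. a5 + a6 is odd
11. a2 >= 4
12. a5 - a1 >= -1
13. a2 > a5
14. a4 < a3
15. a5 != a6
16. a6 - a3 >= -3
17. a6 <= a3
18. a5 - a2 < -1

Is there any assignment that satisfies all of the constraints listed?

Satisfiable

Take a1 = 1, a2 = 5, a3 = 5, a4 = 1, a5 = 1, a6 = 4. Then constraint 1: a3 - a1 = 4; constraint 3: a2 - a5 = 4, and every other listed constraint is also met.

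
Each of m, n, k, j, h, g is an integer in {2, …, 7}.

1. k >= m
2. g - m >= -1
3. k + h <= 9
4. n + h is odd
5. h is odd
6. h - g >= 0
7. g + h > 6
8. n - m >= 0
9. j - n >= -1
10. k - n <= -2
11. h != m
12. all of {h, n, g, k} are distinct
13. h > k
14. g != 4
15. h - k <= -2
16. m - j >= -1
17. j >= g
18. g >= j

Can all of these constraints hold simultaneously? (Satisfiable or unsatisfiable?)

Unsatisfiable

Constraints 2, 6, 9, 10, 15, and 16 give k − h ≥ 2, h − g ≥ 0, g − m ≥ -1, m − j ≥ -1, j − n ≥ -1, n − k ≥ 2.
Adding all 6 inequalities: the left sides telescope to 0, and the right sides sum to 2 + 0 + (-1) + (-1) + (-1) + 2 = 1. So 0 ≥ 1, which is false.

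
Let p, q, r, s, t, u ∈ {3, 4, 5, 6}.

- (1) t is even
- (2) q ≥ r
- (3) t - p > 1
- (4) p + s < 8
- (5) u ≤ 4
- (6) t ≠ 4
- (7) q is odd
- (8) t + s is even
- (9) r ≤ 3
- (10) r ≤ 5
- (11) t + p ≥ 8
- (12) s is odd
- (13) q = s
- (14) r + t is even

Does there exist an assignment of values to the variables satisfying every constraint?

Constraint 1 makes t even and constraint 12 makes s odd, so t + s must be odd. Constraint 8 says t + s is even — contradiction.

Unsatisfiable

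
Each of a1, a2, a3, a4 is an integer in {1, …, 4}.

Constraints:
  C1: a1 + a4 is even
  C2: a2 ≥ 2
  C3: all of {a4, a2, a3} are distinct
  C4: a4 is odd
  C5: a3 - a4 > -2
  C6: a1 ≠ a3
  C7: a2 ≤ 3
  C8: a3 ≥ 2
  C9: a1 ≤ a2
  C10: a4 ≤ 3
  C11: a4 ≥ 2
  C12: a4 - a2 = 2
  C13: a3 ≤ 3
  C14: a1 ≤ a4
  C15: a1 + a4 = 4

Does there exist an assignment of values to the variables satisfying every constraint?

Constraints 2, 7, 8, 10, 11, and 13 confine each of a4, a2, a3 to the 2 values {2, 3}.
Constraint 3 requires all 3 of them to be distinct, but only 2 values are available — impossible by the pigeonhole principle.

Unsatisfiable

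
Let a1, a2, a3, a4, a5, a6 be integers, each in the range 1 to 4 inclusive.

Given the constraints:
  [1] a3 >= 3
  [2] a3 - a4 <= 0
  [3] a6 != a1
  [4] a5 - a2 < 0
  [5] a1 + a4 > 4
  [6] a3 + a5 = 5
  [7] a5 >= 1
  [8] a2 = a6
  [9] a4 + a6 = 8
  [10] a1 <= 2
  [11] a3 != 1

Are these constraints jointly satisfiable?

Satisfiable

The assignment a1 = 2, a2 = 4, a3 = 4, a4 = 4, a5 = 1, a6 = 4 works:
  constraint 2 holds since a3 - a4 = 0.
  constraint 4 holds since a5 - a2 = -3.
  constraint 5 holds since a1 + a4 = 6.
The rest check out directly.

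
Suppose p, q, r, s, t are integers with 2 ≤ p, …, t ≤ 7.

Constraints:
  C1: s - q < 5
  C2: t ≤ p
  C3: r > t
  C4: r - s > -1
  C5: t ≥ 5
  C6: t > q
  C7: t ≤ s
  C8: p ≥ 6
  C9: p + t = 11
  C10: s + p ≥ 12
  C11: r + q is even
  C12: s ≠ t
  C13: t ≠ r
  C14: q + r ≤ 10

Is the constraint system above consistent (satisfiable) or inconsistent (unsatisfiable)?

Try p = 6, q = 2, r = 6, s = 6, t = 5.
Check constraint 1: s - q = 4; constraint 4: r - s = 0. The remaining constraints are straightforward to verify.

Satisfiable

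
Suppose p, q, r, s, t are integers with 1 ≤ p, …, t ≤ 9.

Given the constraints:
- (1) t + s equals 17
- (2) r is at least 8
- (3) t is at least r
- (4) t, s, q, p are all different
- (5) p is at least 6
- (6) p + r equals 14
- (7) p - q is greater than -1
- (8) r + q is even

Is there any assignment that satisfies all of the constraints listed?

Satisfiable

The assignment p = 6, q = 4, r = 8, s = 9, t = 8 works:
  constraint 1 holds since t + s = 17.
  constraint 6 holds since p + r = 14.
The rest check out directly.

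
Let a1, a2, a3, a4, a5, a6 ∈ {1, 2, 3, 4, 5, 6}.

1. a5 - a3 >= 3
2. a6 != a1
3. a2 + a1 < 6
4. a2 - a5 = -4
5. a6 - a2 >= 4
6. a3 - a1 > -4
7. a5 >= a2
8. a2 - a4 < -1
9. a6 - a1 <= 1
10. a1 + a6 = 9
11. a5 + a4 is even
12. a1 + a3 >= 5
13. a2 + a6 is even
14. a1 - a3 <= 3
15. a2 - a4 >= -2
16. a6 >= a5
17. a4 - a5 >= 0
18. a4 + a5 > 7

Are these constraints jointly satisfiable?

Unsatisfiable

Constraints 1, 5, 9, 14, 15, and 17 give a3 − a1 ≥ -3, a1 − a6 ≥ -1, a6 − a2 ≥ 4, a2 − a4 ≥ -2, a4 − a5 ≥ 0, a5 − a3 ≥ 3.
Adding all 6 inequalities: the left sides telescope to 0, and the right sides sum to (-3) + (-1) + 4 + (-2) + 0 + 3 = 1. So 0 ≥ 1, which is false.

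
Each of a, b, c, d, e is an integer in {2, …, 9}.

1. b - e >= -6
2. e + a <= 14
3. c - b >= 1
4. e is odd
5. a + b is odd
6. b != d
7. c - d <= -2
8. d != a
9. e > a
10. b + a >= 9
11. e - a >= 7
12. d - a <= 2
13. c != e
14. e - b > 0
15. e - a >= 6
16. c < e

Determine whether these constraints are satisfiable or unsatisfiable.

Constraints 1, 3, 7, 11, and 12 give a − d ≥ -2, d − c ≥ 2, c − b ≥ 1, b − e ≥ -6, e − a ≥ 7.
Adding all 5 inequalities: the left sides telescope to 0, and the right sides sum to (-2) + 2 + 1 + (-6) + 7 = 2. So 0 ≥ 2, which is false.

Unsatisfiable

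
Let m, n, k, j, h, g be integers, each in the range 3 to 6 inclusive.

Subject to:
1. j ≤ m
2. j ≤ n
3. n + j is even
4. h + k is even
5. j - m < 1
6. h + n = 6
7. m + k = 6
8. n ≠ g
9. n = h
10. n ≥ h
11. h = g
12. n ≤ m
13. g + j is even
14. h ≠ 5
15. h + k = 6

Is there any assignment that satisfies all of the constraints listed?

Unsatisfiable

From constraints 9 and 11, n = h = g, so n = g. But constraint 8 says n ≠ g. Contradiction.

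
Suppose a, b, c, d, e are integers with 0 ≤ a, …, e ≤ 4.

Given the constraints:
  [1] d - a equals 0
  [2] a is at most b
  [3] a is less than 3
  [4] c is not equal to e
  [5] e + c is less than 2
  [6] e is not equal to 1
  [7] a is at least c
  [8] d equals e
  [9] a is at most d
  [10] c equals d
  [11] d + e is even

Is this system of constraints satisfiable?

Unsatisfiable

From constraints 8 and 10, c = d = e, so c = e. But constraint 4 says c ≠ e. Contradiction.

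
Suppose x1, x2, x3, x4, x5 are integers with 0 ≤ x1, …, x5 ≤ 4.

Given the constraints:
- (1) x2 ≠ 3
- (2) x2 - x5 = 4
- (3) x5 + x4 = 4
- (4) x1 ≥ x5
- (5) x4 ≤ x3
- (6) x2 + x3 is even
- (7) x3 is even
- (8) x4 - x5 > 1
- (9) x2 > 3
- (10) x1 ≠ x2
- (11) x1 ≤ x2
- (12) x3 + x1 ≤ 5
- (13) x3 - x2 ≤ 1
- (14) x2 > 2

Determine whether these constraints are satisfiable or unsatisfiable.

Satisfiable

The assignment x1 = 0, x2 = 4, x3 = 4, x4 = 4, x5 = 0 works:
  constraint 2 holds since x2 - x5 = 4.
  constraint 3 holds since x5 + x4 = 4.
  constraint 8 holds since x4 - x5 = 4.
The rest check out directly.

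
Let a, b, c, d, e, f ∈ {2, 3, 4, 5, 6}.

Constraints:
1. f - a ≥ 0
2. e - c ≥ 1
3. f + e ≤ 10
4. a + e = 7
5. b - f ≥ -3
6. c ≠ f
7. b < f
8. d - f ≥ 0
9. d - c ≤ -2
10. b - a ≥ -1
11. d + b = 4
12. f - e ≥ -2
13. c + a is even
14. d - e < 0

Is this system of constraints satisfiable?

Unsatisfiable

Constraints 2, 8, 9, and 12 give c − d ≥ 2, d − f ≥ 0, f − e ≥ -2, e − c ≥ 1.
Adding all 4 inequalities: the left sides telescope to 0, and the right sides sum to 2 + 0 + (-2) + 1 = 1. So 0 ≥ 1, which is false.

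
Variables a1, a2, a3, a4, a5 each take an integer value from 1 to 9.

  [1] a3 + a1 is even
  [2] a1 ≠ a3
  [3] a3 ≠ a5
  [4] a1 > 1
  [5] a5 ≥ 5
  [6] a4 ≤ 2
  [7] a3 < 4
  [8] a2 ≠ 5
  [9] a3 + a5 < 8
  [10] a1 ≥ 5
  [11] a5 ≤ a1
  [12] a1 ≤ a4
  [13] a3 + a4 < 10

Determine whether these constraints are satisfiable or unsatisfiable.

From constraints 5 and 11: a1 ≥ a5 and a5 ≥ 5, so a1 ≥ 5. From constraints 6 and 12: a1 ≤ a4 and a4 ≤ 2, so a1 ≤ 2. But 2 < 5, so no value of a1 works.

Unsatisfiable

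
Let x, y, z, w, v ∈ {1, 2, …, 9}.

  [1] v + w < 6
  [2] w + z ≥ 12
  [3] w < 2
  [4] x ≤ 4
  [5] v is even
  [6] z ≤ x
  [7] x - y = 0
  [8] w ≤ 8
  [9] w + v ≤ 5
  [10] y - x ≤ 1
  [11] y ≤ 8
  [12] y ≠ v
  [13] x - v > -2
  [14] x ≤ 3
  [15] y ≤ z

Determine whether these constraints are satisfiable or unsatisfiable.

Unsatisfiable

From constraint 8: w ≤ 8. From constraints 6 and 14: z ≤ x ≤ 3. Hence w + z ≤ 11. But constraint 2 requires w + z ≥ 12, and 12 > 11. Contradiction.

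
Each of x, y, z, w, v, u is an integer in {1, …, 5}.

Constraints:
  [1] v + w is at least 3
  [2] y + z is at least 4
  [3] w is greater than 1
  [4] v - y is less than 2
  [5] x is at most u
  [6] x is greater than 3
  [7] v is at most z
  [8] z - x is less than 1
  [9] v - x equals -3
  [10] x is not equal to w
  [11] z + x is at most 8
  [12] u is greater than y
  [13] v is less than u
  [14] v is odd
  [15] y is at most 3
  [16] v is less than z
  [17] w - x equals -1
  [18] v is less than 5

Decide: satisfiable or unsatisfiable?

Satisfiable

Try x = 4, y = 1, z = 3, w = 3, v = 1, u = 4.
Check constraint 1: v + w = 4; constraint 2: y + z = 4. The remaining constraints are straightforward to verify.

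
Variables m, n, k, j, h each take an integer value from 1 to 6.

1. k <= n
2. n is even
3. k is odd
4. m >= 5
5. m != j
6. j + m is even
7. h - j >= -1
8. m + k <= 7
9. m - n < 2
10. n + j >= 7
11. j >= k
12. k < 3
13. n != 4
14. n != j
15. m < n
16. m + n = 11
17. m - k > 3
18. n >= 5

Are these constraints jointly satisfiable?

Take m = 5, n = 6, k = 1, j = 1, h = 3. Then constraint 7: h - j = 2; constraint 8: m + k = 6, and every other listed constraint is also met.

Satisfiable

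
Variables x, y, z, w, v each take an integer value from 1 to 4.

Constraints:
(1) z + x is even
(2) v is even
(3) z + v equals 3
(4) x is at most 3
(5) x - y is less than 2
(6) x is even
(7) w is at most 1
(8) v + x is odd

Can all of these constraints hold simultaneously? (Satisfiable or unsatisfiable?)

Constraint 2 makes v even and constraint 6 makes x even, so v + x must be even. Constraint 8 says v + x is odd — contradiction.

Unsatisfiable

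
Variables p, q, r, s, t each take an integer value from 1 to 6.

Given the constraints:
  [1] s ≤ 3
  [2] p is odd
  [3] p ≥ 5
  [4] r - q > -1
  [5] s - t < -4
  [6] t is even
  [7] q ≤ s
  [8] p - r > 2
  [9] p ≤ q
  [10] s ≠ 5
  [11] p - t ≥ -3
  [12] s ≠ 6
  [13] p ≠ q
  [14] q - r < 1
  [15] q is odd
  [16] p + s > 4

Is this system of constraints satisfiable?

Unsatisfiable

From constraints 3 and 9: q ≥ p and p ≥ 5, so q ≥ 5. From constraints 1 and 7: q ≤ s and s ≤ 3, so q ≤ 3. But 3 < 5, so no value of q works.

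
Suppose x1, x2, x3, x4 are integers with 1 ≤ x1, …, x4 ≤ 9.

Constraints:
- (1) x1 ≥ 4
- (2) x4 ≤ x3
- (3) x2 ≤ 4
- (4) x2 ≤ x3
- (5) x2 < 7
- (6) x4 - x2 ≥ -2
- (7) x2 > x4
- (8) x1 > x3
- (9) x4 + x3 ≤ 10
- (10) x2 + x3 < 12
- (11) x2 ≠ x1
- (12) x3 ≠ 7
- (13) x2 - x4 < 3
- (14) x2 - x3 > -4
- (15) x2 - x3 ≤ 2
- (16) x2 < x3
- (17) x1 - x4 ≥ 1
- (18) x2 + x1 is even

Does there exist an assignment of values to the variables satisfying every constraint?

Take x1 = 6, x2 = 4, x3 = 5, x4 = 3. Then constraint 6: x4 - x2 = -1; constraint 9: x4 + x3 = 8, and every other listed constraint is also met.

Satisfiable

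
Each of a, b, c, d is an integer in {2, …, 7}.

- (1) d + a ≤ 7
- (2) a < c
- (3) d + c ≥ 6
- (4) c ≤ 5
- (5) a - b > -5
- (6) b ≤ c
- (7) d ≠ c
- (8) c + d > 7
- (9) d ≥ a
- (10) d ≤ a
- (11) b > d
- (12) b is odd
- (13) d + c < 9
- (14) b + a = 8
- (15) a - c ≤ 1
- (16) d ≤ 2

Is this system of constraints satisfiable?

Unsatisfiable

From constraints 4 and 6: b ≤ c ≤ 5. From constraints 9 and 16: a ≤ d ≤ 2. Hence b + a ≤ 7. But constraint 14 requires b + a = 8, and 8 > 7. Contradiction.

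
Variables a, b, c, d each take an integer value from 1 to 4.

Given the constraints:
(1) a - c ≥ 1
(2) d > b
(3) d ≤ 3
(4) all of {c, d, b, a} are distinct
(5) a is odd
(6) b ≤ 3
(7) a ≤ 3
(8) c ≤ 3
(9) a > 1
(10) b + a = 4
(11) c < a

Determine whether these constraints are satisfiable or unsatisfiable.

Unsatisfiable

Constraints 3, 6, 7, and 8 confine each of c, d, b, a to the 3 values {1, …, 3} (the domain already gives each ≥ 1).
Constraint 4 requires all 4 of them to be distinct, but only 3 values are available — impossible by the pigeonhole principle.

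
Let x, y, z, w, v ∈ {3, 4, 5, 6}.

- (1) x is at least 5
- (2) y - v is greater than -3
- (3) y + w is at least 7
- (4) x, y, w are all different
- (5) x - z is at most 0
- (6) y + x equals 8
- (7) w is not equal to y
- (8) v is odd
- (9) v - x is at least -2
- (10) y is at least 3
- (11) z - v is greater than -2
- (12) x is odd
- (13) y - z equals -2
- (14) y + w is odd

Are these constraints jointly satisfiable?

Satisfiable

One satisfying assignment is x = 5, y = 3, z = 5, w = 4, v = 5.
For the less obvious constraints — constraint 2: y - v = -2; constraint 3: y + w = 7 — and the others hold by inspection.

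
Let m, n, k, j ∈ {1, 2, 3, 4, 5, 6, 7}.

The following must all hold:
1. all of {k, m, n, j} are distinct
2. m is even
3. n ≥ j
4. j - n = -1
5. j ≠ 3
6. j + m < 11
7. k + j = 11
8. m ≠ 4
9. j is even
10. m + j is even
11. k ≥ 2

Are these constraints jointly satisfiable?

Take m = 2, n = 7, k = 5, j = 6. Then constraint 4: j - n = -1; constraint 6: j + m = 8, and every other listed constraint is also met.

Satisfiable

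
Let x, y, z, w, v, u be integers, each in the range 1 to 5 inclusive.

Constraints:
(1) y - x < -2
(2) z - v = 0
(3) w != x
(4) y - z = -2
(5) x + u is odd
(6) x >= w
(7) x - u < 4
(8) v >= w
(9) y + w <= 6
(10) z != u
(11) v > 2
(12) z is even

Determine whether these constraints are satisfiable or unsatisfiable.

Satisfiable

The assignment x = 5, y = 2, z = 4, w = 4, v = 4, u = 2 works:
  constraint 1 holds since y - x = -3.
  constraint 2 holds since z - v = 0.
The rest check out directly.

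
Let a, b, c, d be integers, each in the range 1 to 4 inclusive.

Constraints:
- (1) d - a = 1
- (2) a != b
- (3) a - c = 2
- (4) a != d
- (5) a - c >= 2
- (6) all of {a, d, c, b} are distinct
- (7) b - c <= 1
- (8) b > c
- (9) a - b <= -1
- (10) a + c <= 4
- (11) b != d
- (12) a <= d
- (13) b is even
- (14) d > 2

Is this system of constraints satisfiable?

Unsatisfiable

Constraints 5, 7, and 9 give c − b ≥ -1, b − a ≥ 1, a − c ≥ 2.
Adding all 3 inequalities: the left sides telescope to 0, and the right sides sum to (-1) + 1 + 2 = 2. So 0 ≥ 2, which is false.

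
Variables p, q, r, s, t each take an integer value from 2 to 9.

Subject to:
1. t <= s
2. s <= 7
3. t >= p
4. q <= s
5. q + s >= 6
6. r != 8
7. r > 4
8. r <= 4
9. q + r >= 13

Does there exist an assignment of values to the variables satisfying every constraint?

Unsatisfiable

From constraints 2 and 4: q ≤ s ≤ 7. From constraint 8: r ≤ 4. Hence q + r ≤ 11. But constraint 9 requires q + r ≥ 13, and 13 > 11. Contradiction.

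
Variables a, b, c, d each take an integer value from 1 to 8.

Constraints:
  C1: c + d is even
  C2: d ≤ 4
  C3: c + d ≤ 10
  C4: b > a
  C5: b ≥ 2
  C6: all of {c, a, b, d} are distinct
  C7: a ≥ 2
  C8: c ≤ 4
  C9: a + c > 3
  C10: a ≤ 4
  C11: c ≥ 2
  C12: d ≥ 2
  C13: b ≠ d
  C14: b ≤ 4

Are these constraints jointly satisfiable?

Unsatisfiable

Constraints 2, 5, 7, 8, 10, 11, 12, and 14 confine each of c, a, b, d to the 3 values {2, …, 4}.
Constraint 6 requires all 4 of them to be distinct, but only 3 values are available — impossible by the pigeonhole principle.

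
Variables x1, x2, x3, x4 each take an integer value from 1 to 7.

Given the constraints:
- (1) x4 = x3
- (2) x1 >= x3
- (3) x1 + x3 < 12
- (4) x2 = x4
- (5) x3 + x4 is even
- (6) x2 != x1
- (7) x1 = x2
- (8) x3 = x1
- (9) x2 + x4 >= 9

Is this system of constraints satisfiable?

From constraints 1, 4, and 8, x2 = x4 = x3 = x1, so x2 = x1. But constraint 6 says x2 ≠ x1. Contradiction.

Unsatisfiable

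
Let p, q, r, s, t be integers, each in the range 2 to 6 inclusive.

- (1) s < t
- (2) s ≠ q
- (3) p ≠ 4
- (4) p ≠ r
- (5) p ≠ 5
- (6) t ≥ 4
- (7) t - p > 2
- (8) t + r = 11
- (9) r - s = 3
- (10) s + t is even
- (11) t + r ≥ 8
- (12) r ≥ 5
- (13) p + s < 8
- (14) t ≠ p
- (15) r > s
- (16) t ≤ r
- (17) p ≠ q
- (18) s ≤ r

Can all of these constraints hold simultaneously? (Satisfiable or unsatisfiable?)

Take p = 2, q = 4, r = 6, s = 3, t = 5. Then constraint 7: t - p = 3; constraint 8: t + r = 11; constraint 9: r - s = 3, and every other listed constraint is also met.

Satisfiable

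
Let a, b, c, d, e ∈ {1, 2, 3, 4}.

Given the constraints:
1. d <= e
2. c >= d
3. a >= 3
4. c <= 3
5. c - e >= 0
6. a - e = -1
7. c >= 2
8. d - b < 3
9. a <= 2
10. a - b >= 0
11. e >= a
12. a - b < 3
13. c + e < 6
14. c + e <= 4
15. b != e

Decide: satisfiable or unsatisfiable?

From constraint 7: c ≥ 2. From constraints 3 and 11: e ≥ a ≥ 3. Hence c + e ≥ 5. But constraint 14 requires c + e ≤ 4, and 4 < 5. Contradiction.

Unsatisfiable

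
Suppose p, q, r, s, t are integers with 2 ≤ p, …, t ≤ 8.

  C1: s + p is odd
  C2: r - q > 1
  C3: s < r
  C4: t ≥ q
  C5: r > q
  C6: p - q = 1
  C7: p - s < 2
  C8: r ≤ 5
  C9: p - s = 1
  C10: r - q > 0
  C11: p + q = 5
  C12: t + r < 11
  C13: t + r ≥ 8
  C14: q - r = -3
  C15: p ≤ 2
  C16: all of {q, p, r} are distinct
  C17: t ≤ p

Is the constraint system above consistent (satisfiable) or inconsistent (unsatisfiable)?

Unsatisfiable

From constraints 15 and 17: t ≤ p ≤ 2. From constraint 8: r ≤ 5. Hence t + r ≤ 7. But constraint 13 requires t + r ≥ 8, and 8 > 7. Contradiction.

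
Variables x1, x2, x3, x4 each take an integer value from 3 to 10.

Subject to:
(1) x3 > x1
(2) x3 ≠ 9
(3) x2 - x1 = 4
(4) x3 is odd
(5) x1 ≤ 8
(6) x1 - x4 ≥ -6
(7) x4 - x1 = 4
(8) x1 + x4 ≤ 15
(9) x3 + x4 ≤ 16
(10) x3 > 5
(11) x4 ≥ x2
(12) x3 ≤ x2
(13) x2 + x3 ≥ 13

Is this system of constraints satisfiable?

Satisfiable

Setting (x1, x2, x3, x4) = (4, 8, 7, 8) satisfies everything: constraint 3: x2 - x1 = 4; constraint 6: x1 - x4 = -4, and the others follow.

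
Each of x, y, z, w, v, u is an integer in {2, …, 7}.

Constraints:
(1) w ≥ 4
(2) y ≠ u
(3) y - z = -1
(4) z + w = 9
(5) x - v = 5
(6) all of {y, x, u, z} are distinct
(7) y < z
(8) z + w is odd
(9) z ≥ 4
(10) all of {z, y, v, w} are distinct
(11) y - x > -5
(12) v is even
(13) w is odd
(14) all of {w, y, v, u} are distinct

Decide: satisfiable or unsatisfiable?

The assignment x = 7, y = 3, z = 4, w = 5, v = 2, u = 6 works:
  constraint 3 holds since y - z = -1.
  constraint 4 holds since z + w = 9.
The rest check out directly.

Satisfiable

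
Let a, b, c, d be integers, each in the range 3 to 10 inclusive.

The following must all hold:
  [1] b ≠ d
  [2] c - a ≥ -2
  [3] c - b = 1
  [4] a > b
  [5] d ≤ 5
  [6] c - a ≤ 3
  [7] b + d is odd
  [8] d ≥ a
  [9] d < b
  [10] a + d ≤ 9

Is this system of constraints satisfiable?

Constraints 4, 8, and 9 give a ≤ d, d < b, b < a. Chaining: a ≤ d < b < a, which forces a < a — impossible.

Unsatisfiable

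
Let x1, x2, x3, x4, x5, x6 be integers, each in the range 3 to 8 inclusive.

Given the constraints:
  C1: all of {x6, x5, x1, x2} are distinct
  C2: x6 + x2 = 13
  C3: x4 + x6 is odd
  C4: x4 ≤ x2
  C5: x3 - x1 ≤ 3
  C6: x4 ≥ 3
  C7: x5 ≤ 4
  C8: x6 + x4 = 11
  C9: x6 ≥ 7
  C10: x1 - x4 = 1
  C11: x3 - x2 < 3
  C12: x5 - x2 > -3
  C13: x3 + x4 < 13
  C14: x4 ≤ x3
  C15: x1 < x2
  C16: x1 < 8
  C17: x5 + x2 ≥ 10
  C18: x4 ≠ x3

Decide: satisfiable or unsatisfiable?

Take x1 = 5, x2 = 6, x3 = 7, x4 = 4, x5 = 4, x6 = 7. Then constraint 2: x6 + x2 = 13; constraint 5: x3 - x1 = 2, and every other listed constraint is also met.

Satisfiable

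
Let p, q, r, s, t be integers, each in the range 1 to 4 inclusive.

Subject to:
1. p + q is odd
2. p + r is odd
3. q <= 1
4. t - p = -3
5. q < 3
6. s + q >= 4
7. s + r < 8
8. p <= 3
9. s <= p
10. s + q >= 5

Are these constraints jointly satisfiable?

From constraints 8 and 9: s ≤ p ≤ 3. From constraint 3: q ≤ 1. Hence s + q ≤ 4. But constraint 10 requires s + q ≥ 5, and 5 > 4. Contradiction.

Unsatisfiable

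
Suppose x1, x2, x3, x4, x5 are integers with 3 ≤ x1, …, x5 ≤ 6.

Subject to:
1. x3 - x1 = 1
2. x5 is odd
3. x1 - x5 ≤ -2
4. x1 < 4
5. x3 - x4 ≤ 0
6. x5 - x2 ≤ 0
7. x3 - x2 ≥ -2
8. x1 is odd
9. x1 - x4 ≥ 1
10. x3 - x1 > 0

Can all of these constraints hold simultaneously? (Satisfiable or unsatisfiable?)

Constraints 3, 5, 6, 7, and 9 give x4 − x3 ≥ 0, x3 − x2 ≥ -2, x2 − x5 ≥ 0, x5 − x1 ≥ 2, x1 − x4 ≥ 1.
Adding all 5 inequalities: the left sides telescope to 0, and the right sides sum to 0 + (-2) + 0 + 2 + 1 = 1. So 0 ≥ 1, which is false.

Unsatisfiable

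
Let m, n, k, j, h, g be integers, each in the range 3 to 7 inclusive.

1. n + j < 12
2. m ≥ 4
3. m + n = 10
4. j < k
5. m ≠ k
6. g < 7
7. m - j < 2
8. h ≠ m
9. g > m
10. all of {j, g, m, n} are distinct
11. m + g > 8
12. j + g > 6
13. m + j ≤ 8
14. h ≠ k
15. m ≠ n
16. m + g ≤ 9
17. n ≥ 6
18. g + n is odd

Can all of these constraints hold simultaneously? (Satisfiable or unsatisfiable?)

Take m = 4, n = 6, k = 7, j = 3, h = 5, g = 5. Then constraint 1: n + j = 9; constraint 3: m + n = 10, and every other listed constraint is also met.

Satisfiable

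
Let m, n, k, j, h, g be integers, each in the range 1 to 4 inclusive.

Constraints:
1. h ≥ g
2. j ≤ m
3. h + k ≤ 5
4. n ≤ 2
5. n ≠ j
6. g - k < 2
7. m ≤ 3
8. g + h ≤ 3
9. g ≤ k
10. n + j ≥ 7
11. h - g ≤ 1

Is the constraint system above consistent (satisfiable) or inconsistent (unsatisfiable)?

From constraint 4: n ≤ 2. From constraints 2 and 7: j ≤ m ≤ 3. Hence n + j ≤ 5. But constraint 10 requires n + j ≥ 7, and 7 > 5. Contradiction.

Unsatisfiable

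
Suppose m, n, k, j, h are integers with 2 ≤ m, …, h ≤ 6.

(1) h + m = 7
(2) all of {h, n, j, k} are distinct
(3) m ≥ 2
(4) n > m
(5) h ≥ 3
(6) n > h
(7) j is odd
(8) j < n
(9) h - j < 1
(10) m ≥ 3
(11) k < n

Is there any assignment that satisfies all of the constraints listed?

Take m = 3, n = 6, k = 3, j = 5, h = 4. Then constraint 1: h + m = 7; constraint 9: h - j = -1, and every other listed constraint is also met.

Satisfiable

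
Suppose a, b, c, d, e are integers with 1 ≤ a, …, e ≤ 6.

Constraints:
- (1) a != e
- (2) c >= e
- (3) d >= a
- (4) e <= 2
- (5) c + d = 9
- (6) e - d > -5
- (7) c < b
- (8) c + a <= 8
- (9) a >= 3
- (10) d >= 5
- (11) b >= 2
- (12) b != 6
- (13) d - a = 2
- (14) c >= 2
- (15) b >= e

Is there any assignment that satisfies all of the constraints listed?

The assignment a = 4, b = 4, c = 3, d = 6, e = 2 works:
  constraint 5 holds since c + d = 9.
  constraint 6 holds since e - d = -4.
The rest check out directly.

Satisfiable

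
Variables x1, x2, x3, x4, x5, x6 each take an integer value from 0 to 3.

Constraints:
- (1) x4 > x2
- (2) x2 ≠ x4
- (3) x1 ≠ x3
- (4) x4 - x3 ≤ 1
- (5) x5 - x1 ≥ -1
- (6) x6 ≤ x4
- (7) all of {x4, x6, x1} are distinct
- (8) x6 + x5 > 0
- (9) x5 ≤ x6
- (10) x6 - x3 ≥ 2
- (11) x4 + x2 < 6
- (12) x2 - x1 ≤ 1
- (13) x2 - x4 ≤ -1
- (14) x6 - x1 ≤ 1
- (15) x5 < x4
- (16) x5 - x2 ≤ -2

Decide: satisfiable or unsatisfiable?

Constraints 4, 5, 10, 13, 14, and 16 give x1 − x6 ≥ -1, x6 − x3 ≥ 2, x3 − x4 ≥ -1, x4 − x2 ≥ 1, x2 − x5 ≥ 2, x5 − x1 ≥ -1.
Adding all 6 inequalities: the left sides telescope to 0, and the right sides sum to (-1) + 2 + (-1) + 1 + 2 + (-1) = 2. So 0 ≥ 2, which is false.

Unsatisfiable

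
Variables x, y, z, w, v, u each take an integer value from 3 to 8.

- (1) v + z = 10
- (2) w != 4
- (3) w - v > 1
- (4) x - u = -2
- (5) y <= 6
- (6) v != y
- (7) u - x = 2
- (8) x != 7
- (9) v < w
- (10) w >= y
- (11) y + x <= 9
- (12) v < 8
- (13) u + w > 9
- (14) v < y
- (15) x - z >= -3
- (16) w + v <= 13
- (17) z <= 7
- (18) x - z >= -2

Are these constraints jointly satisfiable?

Satisfiable

Take x = 3, y = 6, z = 5, w = 7, v = 5, u = 5. Then constraint 1: v + z = 10; constraint 3: w - v = 2, and every other listed constraint is also met.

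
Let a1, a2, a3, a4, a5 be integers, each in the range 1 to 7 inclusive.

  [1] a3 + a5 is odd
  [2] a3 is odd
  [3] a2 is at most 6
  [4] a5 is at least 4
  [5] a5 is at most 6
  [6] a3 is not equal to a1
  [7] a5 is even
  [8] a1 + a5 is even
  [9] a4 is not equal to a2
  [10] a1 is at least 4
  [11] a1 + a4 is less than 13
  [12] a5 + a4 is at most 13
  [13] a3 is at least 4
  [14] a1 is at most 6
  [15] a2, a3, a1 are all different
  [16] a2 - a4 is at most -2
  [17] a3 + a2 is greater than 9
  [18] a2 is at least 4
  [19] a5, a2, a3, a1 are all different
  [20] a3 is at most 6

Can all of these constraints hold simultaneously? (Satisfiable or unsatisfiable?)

Constraints 3, 4, 5, 10, 13, 14, 18, and 20 confine each of a5, a2, a3, a1 to the 3 values {4, …, 6}.
Constraint 19 requires all 4 of them to be distinct, but only 3 values are available — impossible by the pigeonhole principle.

Unsatisfiable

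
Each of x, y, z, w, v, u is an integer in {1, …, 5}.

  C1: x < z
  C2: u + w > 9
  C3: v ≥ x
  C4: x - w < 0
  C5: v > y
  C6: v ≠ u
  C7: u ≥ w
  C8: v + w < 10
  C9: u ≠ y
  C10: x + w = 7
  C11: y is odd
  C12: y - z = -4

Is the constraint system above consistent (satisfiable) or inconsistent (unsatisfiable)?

Setting (x, y, z, w, v, u) = (2, 1, 5, 5, 3, 5) satisfies everything: constraint 2: u + w = 10; constraint 4: x - w = -3; constraint 8: v + w = 8, and the others follow.

Satisfiable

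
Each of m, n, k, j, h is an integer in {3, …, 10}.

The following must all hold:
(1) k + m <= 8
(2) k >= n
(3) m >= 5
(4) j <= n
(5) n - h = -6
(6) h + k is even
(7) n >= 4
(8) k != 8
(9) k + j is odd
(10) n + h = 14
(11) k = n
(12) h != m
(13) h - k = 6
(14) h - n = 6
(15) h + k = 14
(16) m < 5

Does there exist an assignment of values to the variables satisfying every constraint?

From constraints 2 and 7: k ≥ n ≥ 4. From constraint 3: m ≥ 5. Hence k + m ≥ 9. But constraint 1 requires k + m ≤ 8, and 8 < 9. Contradiction.

Unsatisfiable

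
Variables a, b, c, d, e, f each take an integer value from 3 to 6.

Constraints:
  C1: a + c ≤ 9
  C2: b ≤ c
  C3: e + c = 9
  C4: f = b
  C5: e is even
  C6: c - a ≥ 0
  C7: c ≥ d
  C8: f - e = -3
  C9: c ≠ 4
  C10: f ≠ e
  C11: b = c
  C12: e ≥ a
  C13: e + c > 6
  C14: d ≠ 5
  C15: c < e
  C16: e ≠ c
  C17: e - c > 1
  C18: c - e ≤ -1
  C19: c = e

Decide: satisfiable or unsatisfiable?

From constraints 4, 11, and 19, f = b = c = e, so f = e. But constraint 10 says f ≠ e. Contradiction.

Unsatisfiable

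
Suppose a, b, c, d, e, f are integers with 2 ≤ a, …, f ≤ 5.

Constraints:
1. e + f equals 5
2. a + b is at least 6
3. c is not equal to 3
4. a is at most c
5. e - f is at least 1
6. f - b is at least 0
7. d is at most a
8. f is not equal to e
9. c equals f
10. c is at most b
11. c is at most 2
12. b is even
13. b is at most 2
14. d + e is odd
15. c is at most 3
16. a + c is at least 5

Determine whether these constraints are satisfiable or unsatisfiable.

Unsatisfiable

From constraints 4 and 11: a ≤ c ≤ 2. From constraint 13: b ≤ 2. Hence a + b ≤ 4. But constraint 2 requires a + b ≥ 6, and 6 > 4. Contradiction.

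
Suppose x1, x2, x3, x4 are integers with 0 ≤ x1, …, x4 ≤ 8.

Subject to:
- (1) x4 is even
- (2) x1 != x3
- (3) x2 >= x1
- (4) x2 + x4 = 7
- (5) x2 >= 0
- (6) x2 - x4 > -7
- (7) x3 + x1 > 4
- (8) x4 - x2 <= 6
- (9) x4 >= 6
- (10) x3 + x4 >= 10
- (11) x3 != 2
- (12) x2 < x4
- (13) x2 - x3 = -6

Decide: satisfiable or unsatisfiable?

The assignment x1 = 0, x2 = 1, x3 = 7, x4 = 6 works:
  constraint 4 holds since x2 + x4 = 7.
  constraint 6 holds since x2 - x4 = -5.
  constraint 7 holds since x3 + x1 = 7.
The rest check out directly.

Satisfiable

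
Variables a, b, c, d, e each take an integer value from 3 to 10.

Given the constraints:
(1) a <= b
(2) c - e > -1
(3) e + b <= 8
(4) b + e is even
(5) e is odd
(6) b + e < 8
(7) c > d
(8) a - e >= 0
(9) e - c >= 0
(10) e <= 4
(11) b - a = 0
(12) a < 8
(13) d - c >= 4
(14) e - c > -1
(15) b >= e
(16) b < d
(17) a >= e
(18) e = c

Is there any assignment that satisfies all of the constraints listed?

Unsatisfiable

Constraints 1, 7, 9, 16, and 17 give c ≤ e, e ≤ a, a ≤ b, b < d, d < c. Chaining: c ≤ e ≤ a ≤ b < d < c, which forces c < c — impossible.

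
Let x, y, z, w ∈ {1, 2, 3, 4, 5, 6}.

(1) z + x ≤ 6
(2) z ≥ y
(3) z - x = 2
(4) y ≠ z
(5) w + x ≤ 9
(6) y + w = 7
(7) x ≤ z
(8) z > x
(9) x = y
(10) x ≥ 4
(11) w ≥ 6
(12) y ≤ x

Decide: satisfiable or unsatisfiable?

Unsatisfiable

From constraint 11: w ≥ 6. From constraint 10: x ≥ 4. Hence w + x ≥ 10. But constraint 5 requires w + x ≤ 9, and 9 < 10. Contradiction.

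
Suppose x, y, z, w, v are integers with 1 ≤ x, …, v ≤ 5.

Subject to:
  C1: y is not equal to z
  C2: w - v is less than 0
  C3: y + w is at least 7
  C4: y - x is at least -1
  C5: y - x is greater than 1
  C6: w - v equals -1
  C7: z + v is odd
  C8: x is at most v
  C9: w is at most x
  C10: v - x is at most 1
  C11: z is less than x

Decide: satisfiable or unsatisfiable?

Satisfiable

One satisfying assignment is x = 3, y = 5, z = 2, w = 2, v = 3.
For the less obvious constraints — constraint 2: w - v = -1; constraint 3: y + w = 7; constraint 4: y - x = 2 — and the others hold by inspection.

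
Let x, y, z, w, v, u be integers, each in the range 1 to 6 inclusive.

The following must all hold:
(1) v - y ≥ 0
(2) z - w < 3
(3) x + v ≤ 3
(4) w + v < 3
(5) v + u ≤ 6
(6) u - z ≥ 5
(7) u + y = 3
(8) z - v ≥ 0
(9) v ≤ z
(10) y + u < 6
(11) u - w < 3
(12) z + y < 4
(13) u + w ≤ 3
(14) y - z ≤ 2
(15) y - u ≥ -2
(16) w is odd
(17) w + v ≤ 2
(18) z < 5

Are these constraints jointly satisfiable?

Unsatisfiable

Constraints 6, 14, and 15 give z − y ≥ -2, y − u ≥ -2, u − z ≥ 5.
Adding all 3 inequalities: the left sides telescope to 0, and the right sides sum to (-2) + (-2) + 5 = 1. So 0 ≥ 1, which is false.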